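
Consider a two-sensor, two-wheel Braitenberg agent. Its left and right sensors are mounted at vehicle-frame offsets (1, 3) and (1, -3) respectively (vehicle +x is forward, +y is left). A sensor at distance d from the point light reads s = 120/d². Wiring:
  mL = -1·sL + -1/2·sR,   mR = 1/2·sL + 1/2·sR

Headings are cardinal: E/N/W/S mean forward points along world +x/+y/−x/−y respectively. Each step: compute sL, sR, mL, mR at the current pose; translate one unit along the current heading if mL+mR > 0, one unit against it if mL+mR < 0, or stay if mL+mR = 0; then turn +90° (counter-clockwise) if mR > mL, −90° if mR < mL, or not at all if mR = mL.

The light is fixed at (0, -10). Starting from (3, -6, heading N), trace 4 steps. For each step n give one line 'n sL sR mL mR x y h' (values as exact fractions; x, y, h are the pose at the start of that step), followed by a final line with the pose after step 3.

0 24/5 120/61 -1764/305 1032/305 3 -6 N
1 30 3 -63/2 33/2 3 -7 W
2 120/53 24 -756/53 696/53 4 -7 S
3 60/37 60/13 -1890/481 1500/481 4 -6 E
final 3 -6 N

n=0: pose=(3,-6,N); sL=24/5, sR=120/61; mL=-1764/305, mR=1032/305; mL+mR=-12/5 → advance -1; mR−mL=2796/305 → turn +1·90°
n=1: pose=(3,-7,W); sL=30, sR=3; mL=-63/2, mR=33/2; mL+mR=-15 → advance -1; mR−mL=48 → turn +1·90°
n=2: pose=(4,-7,S); sL=120/53, sR=24; mL=-756/53, mR=696/53; mL+mR=-60/53 → advance -1; mR−mL=1452/53 → turn +1·90°
n=3: pose=(4,-6,E); sL=60/37, sR=60/13; mL=-1890/481, mR=1500/481; mL+mR=-30/37 → advance -1; mR−mL=3390/481 → turn +1·90°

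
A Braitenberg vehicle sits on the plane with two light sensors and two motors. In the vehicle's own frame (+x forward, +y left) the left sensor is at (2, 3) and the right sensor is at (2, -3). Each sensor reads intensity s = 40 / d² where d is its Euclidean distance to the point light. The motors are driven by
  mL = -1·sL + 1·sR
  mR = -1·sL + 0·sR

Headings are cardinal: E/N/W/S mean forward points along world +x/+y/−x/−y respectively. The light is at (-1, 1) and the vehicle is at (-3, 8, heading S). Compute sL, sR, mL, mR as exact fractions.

20/13 4/5 -48/65 -20/13

left sensor world pos  = (0, 6); dL² = 26
right sensor world pos = (-6, 6); dR² = 50
sL = 40/26 = 20/13
sR = 40/50 = 4/5
mL = -1·sL + 1·sR = -48/65
mR = -1·sL + 0·sR = -20/13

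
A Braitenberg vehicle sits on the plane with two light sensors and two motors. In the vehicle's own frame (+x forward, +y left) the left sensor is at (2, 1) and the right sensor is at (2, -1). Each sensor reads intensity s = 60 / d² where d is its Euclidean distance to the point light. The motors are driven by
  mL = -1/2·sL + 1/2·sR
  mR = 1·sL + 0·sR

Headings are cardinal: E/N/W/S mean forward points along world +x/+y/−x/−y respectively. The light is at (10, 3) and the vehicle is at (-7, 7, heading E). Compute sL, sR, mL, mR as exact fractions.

left sensor world pos  = (-5, 8); dL² = 250
right sensor world pos = (-5, 6); dR² = 234
sL = 60/250 = 6/25
sR = 60/234 = 10/39
mL = -1/2·sL + 1/2·sR = 8/975
mR = 1·sL + 0·sR = 6/25

6/25 10/39 8/975 6/25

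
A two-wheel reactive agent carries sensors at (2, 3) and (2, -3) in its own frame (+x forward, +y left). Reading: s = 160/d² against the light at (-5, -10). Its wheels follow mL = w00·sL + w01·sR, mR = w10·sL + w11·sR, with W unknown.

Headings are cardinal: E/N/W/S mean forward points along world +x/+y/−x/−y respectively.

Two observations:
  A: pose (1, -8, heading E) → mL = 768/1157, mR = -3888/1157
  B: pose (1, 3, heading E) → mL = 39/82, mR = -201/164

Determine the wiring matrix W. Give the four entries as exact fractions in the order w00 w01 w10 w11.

obs A: pose=(1,-8,E) → sL=160/89, sR=32/13, mL=768/1157, mR=-3888/1157
obs B: pose=(1,3,E) → sL=1/2, sR=40/41, mL=39/82, mR=-201/164
sensor matrix S = [[160/89, 32/13], [1/2, 40/41]]; det S = 24816/47437
solve [mL_A; mL_B] = S·[w00; w01] and [mR_A; mR_B] = S·[w10; w11]:
  w00 = -1, w01 = 1, w10 = -1/2, w11 = -1

-1 1 -1/2 -1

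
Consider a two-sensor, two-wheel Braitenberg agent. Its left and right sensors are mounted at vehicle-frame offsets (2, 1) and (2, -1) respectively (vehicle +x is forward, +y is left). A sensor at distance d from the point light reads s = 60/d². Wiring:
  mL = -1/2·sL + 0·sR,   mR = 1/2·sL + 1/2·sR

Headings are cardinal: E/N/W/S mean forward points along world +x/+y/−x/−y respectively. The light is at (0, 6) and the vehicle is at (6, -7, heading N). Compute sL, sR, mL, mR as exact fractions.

left sensor world pos  = (5, -5); dL² = 146
right sensor world pos = (7, -5); dR² = 170
sL = 60/146 = 30/73
sR = 60/170 = 6/17
mL = -1/2·sL + 0·sR = -15/73
mR = 1/2·sL + 1/2·sR = 474/1241

30/73 6/17 -15/73 474/1241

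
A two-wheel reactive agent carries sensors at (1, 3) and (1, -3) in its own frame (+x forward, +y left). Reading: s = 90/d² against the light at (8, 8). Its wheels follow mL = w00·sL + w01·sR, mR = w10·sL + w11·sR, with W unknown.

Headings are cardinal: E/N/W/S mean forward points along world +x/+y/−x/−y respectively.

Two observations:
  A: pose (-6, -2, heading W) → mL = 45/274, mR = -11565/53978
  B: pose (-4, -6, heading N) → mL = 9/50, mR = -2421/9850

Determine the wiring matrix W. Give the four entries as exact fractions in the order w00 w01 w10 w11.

0 1/2 1/2 -1

obs A: pose=(-6,-2,W) → sL=45/197, sR=45/137, mL=45/274, mR=-11565/53978
obs B: pose=(-4,-6,N) → sL=45/197, sR=9/25, mL=9/50, mR=-2421/9850
sensor matrix S = [[45/197, 45/137], [45/197, 9/25]]; det S = 972/134945
solve [mL_A; mL_B] = S·[w00; w01] and [mR_A; mR_B] = S·[w10; w11]:
  w00 = 0, w01 = 1/2, w10 = 1/2, w11 = -1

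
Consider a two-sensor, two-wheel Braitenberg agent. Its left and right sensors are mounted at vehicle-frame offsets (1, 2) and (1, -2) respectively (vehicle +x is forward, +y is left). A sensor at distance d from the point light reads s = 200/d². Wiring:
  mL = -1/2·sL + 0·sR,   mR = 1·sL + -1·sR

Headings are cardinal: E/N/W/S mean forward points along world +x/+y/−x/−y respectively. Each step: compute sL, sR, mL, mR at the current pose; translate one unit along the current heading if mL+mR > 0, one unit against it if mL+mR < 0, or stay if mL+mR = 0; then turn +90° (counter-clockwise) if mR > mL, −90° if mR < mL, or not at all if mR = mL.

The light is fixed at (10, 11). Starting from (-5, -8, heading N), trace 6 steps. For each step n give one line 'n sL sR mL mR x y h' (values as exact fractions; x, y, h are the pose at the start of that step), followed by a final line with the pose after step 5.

0 200/613 200/493 -100/613 -24000/302209 -5 -8 N
1 10/37 10/29 -5/37 -80/1073 -5 -9 W
2 40/117 200/697 -20/117 4480/81549 -4 -9 S
3 100/229 20/61 -50/229 1520/13969 -4 -8 E
4 200/613 200/493 -100/613 -24000/302209 -5 -8 N
5 10/37 10/29 -5/37 -80/1073 -5 -9 W
final -4 -9 S

n=0: pose=(-5,-8,N); sL=200/613, sR=200/493; mL=-100/613, mR=-24000/302209; mL+mR=-73300/302209 → advance -1; mR−mL=25300/302209 → turn +1·90°
n=1: pose=(-5,-9,W); sL=10/37, sR=10/29; mL=-5/37, mR=-80/1073; mL+mR=-225/1073 → advance -1; mR−mL=65/1073 → turn +1·90°
n=2: pose=(-4,-9,S); sL=40/117, sR=200/697; mL=-20/117, mR=4480/81549; mL+mR=-9460/81549 → advance -1; mR−mL=6140/27183 → turn +1·90°
n=3: pose=(-4,-8,E); sL=100/229, sR=20/61; mL=-50/229, mR=1520/13969; mL+mR=-1530/13969 → advance -1; mR−mL=4570/13969 → turn +1·90°
n=4: pose=(-5,-8,N); sL=200/613, sR=200/493; mL=-100/613, mR=-24000/302209; mL+mR=-73300/302209 → advance -1; mR−mL=25300/302209 → turn +1·90°
n=5: pose=(-5,-9,W); sL=10/37, sR=10/29; mL=-5/37, mR=-80/1073; mL+mR=-225/1073 → advance -1; mR−mL=65/1073 → turn +1·90°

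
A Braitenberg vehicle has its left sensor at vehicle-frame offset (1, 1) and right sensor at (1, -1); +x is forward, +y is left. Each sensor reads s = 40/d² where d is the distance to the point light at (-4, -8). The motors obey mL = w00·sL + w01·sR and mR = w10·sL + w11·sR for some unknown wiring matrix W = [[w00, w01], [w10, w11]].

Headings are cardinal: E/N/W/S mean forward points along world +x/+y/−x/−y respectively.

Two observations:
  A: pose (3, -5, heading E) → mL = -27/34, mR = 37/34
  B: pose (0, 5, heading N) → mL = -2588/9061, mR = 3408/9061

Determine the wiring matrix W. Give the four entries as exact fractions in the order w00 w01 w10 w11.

obs A: pose=(3,-5,E) → sL=1/2, sR=10/17, mL=-27/34, mR=37/34
obs B: pose=(0,5,N) → sL=8/41, sR=40/221, mL=-2588/9061, mR=3408/9061
sensor matrix S = [[1/2, 10/17], [8/41, 40/221]]; det S = -220/9061
solve [mL_A; mL_B] = S·[w00; w01] and [mR_A; mR_B] = S·[w10; w11]:
  w00 = -1, w01 = -1/2, w10 = 1, w11 = 1

-1 -1/2 1 1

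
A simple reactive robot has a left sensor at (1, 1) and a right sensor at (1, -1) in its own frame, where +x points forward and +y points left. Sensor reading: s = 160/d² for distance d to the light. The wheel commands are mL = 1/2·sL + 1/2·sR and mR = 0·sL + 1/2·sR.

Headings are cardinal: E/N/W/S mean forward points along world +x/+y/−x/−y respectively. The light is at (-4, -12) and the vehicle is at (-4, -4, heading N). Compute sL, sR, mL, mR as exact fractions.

80/41 80/41 80/41 40/41

left sensor world pos  = (-5, -3); dL² = 82
right sensor world pos = (-3, -3); dR² = 82
sL = 160/82 = 80/41
sR = 160/82 = 80/41
mL = 1/2·sL + 1/2·sR = 80/41
mR = 0·sL + 1/2·sR = 40/41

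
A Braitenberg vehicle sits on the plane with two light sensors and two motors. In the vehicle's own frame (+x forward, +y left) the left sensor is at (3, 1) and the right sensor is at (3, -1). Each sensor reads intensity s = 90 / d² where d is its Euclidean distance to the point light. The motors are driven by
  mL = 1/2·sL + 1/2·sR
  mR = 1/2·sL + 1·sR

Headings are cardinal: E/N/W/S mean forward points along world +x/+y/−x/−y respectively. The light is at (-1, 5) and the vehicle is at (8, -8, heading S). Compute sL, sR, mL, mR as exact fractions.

left sensor world pos  = (9, -11); dL² = 356
right sensor world pos = (7, -11); dR² = 320
sL = 90/356 = 45/178
sR = 90/320 = 9/32
mL = 1/2·sL + 1/2·sR = 1521/5696
mR = 1/2·sL + 1·sR = 1161/2848

45/178 9/32 1521/5696 1161/2848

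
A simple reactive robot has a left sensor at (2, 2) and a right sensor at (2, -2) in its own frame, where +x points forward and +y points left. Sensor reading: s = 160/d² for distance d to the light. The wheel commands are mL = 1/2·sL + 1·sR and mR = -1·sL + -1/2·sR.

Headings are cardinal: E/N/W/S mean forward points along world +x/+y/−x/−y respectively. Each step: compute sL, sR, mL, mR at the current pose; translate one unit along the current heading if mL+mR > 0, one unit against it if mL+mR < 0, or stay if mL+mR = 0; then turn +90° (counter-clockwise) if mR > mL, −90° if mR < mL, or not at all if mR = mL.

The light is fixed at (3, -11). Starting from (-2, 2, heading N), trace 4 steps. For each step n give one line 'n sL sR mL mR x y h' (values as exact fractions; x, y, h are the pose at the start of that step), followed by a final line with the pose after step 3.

n=0: pose=(-2,2,N); sL=80/137, sR=80/117; mL=15640/16029, mR=-14840/16029; mL+mR=800/16029 → advance +1; mR−mL=-10160/5343 → turn -1·90°
n=1: pose=(-2,3,E); sL=32/53, sR=160/153; mL=10928/8109, mR=-9136/8109; mL+mR=1792/8109 → advance +1; mR−mL=-6688/2703 → turn -1·90°
n=2: pose=(-1,3,S); sL=40/37, sR=8/9; mL=476/333, mR=-508/333; mL+mR=-32/333 → advance -1; mR−mL=-328/111 → turn -1·90°
n=3: pose=(-1,4,W); sL=32/41, sR=32/65; mL=2352/2665, mR=-2736/2665; mL+mR=-384/2665 → advance -1; mR−mL=-5088/2665 → turn -1·90°

0 80/137 80/117 15640/16029 -14840/16029 -2 2 N
1 32/53 160/153 10928/8109 -9136/8109 -2 3 E
2 40/37 8/9 476/333 -508/333 -1 3 S
3 32/41 32/65 2352/2665 -2736/2665 -1 4 W
final 0 4 N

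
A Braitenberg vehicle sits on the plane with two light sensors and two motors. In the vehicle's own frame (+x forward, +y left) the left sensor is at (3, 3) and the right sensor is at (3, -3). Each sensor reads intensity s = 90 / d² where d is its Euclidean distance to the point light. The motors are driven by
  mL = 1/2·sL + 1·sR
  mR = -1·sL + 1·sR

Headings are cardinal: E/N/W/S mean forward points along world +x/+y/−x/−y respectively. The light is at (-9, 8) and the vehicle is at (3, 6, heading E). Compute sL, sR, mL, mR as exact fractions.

45/113 9/25 3159/5650 -108/2825

left sensor world pos  = (6, 9); dL² = 226
right sensor world pos = (6, 3); dR² = 250
sL = 90/226 = 45/113
sR = 90/250 = 9/25
mL = 1/2·sL + 1·sR = 3159/5650
mR = -1·sL + 1·sR = -108/2825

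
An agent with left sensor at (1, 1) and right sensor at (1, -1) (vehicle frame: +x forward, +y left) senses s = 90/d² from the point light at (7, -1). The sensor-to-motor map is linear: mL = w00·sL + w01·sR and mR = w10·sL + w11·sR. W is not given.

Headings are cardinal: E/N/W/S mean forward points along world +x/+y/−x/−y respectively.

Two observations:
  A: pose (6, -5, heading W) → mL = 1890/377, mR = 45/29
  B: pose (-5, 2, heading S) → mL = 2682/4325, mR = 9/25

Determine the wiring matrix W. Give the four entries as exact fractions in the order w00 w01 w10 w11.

1/2 1/2 1/2 0

obs A: pose=(6,-5,W) → sL=90/29, sR=90/13, mL=1890/377, mR=45/29
obs B: pose=(-5,2,S) → sL=18/25, sR=90/173, mL=2682/4325, mR=9/25
sensor matrix S = [[90/29, 90/13], [18/25, 90/173]]; det S = -1099008/326105
solve [mL_A; mL_B] = S·[w00; w01] and [mR_A; mR_B] = S·[w10; w11]:
  w00 = 1/2, w01 = 1/2, w10 = 1/2, w11 = 0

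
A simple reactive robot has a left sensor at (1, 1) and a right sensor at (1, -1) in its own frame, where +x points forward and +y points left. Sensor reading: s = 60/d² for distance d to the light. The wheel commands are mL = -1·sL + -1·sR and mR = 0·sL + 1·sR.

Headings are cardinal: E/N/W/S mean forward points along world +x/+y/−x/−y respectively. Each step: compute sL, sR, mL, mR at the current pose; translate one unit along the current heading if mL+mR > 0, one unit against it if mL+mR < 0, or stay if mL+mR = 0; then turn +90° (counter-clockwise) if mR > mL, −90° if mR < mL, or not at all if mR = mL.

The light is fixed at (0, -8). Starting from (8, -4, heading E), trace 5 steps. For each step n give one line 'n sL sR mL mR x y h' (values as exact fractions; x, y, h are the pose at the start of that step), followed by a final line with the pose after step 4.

n=0: pose=(8,-4,E); sL=30/53, sR=2/3; mL=-196/159, mR=2/3; mL+mR=-30/53 → advance -1; mR−mL=302/159 → turn +1·90°
n=1: pose=(7,-4,N); sL=60/61, sR=60/89; mL=-9000/5429, mR=60/89; mL+mR=-60/61 → advance -1; mR−mL=12660/5429 → turn +1·90°
n=2: pose=(7,-5,W); sL=3/2, sR=15/13; mL=-69/26, mR=15/13; mL+mR=-3/2 → advance -1; mR−mL=99/26 → turn +1·90°
n=3: pose=(8,-5,S); sL=12/17, sR=60/53; mL=-1656/901, mR=60/53; mL+mR=-12/17 → advance -1; mR−mL=2676/901 → turn +1·90°
n=4: pose=(8,-4,E); sL=30/53, sR=2/3; mL=-196/159, mR=2/3; mL+mR=-30/53 → advance -1; mR−mL=302/159 → turn +1·90°

0 30/53 2/3 -196/159 2/3 8 -4 E
1 60/61 60/89 -9000/5429 60/89 7 -4 N
2 3/2 15/13 -69/26 15/13 7 -5 W
3 12/17 60/53 -1656/901 60/53 8 -5 S
4 30/53 2/3 -196/159 2/3 8 -4 E
final 7 -4 N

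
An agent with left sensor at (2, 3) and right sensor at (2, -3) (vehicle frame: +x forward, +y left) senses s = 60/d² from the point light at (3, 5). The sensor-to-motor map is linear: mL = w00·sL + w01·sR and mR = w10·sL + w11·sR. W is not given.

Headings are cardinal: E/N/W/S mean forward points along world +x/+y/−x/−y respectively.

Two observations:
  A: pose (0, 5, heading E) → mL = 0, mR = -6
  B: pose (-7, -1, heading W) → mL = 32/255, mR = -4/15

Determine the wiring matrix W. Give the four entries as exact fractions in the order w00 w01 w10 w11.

obs A: pose=(0,5,E) → sL=6, sR=6, mL=0, mR=-6
obs B: pose=(-7,-1,W) → sL=4/15, sR=20/51, mL=32/255, mR=-4/15
sensor matrix S = [[6, 6], [4/15, 20/51]]; det S = 64/85
solve [mL_A; mL_B] = S·[w00; w01] and [mR_A; mR_B] = S·[w10; w11]:
  w00 = -1, w01 = 1, w10 = -1, w11 = 0

-1 1 -1 0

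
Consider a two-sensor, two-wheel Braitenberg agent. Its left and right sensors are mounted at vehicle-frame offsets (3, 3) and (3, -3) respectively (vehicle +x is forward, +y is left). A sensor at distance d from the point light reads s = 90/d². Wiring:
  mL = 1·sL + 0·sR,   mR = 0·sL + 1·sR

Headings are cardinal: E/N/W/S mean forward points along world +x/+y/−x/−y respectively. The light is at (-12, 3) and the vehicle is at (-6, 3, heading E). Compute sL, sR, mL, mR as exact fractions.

left sensor world pos  = (-3, 6); dL² = 90
right sensor world pos = (-3, 0); dR² = 90
sL = 90/90 = 1
sR = 90/90 = 1
mL = 1·sL + 0·sR = 1
mR = 0·sL + 1·sR = 1

1 1 1 1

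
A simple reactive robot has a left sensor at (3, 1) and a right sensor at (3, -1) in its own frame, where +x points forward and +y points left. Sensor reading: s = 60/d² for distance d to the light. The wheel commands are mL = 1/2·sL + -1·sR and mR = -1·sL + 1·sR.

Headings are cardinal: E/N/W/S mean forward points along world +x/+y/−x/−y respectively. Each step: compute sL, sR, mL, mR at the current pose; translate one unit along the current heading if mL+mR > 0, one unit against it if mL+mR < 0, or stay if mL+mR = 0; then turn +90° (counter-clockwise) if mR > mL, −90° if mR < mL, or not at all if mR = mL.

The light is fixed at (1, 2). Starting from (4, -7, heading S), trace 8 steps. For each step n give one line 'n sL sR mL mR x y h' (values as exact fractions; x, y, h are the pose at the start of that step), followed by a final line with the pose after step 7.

0 3/8 15/37 -129/592 9/296 4 -7 S
1 12/17 20/39 -106/663 -128/663 4 -6 E
2 6/13 30/61 -207/793 24/793 3 -6 S
3 60/61 60/89 -990/5429 -1680/5429 3 -5 E
4 15/26 3/5 -81/260 3/130 2 -5 S
5 60/41 12/13 -102/533 -288/533 2 -4 E
6 30/41 30/41 -15/41 0 1 -4 S
7 12/5 4/3 -2/15 -16/15 1 -3 E
final 0 -3 S

n=0: pose=(4,-7,S); sL=3/8, sR=15/37; mL=-129/592, mR=9/296; mL+mR=-3/16 → advance -1; mR−mL=147/592 → turn +1·90°
n=1: pose=(4,-6,E); sL=12/17, sR=20/39; mL=-106/663, mR=-128/663; mL+mR=-6/17 → advance -1; mR−mL=-22/663 → turn -1·90°
n=2: pose=(3,-6,S); sL=6/13, sR=30/61; mL=-207/793, mR=24/793; mL+mR=-3/13 → advance -1; mR−mL=231/793 → turn +1·90°
n=3: pose=(3,-5,E); sL=60/61, sR=60/89; mL=-990/5429, mR=-1680/5429; mL+mR=-30/61 → advance -1; mR−mL=-690/5429 → turn -1·90°
n=4: pose=(2,-5,S); sL=15/26, sR=3/5; mL=-81/260, mR=3/130; mL+mR=-15/52 → advance -1; mR−mL=87/260 → turn +1·90°
n=5: pose=(2,-4,E); sL=60/41, sR=12/13; mL=-102/533, mR=-288/533; mL+mR=-30/41 → advance -1; mR−mL=-186/533 → turn -1·90°
n=6: pose=(1,-4,S); sL=30/41, sR=30/41; mL=-15/41, mR=0; mL+mR=-15/41 → advance -1; mR−mL=15/41 → turn +1·90°
n=7: pose=(1,-3,E); sL=12/5, sR=4/3; mL=-2/15, mR=-16/15; mL+mR=-6/5 → advance -1; mR−mL=-14/15 → turn -1·90°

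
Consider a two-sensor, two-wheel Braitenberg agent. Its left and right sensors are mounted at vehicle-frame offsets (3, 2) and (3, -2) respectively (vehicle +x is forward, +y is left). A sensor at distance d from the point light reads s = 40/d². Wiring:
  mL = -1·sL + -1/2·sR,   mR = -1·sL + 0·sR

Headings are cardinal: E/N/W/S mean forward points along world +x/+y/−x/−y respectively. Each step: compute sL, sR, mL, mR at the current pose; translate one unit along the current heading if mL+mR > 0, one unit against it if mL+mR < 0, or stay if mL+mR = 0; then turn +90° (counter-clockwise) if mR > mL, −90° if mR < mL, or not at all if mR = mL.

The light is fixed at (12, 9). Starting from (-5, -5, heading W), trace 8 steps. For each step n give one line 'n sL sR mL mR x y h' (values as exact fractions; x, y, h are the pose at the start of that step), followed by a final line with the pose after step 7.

0 5/82 5/68 -545/5576 -5/82 -5 -5 W
1 8/97 40/613 -6844/59461 -8/97 -4 -5 S
2 4/29 20/197 -1078/5713 -4/29 -4 -4 E
3 40/461 8/65 -4444/29965 -40/461 -5 -4 N
4 5/82 5/68 -545/5576 -5/82 -5 -5 W
5 8/97 40/613 -6844/59461 -8/97 -4 -5 S
6 4/29 20/197 -1078/5713 -4/29 -4 -4 E
7 40/461 8/65 -4444/29965 -40/461 -5 -4 N
final -5 -5 W

n=0: pose=(-5,-5,W); sL=5/82, sR=5/68; mL=-545/5576, mR=-5/82; mL+mR=-885/5576 → advance -1; mR−mL=5/136 → turn +1·90°
n=1: pose=(-4,-5,S); sL=8/97, sR=40/613; mL=-6844/59461, mR=-8/97; mL+mR=-11748/59461 → advance -1; mR−mL=20/613 → turn +1·90°
n=2: pose=(-4,-4,E); sL=4/29, sR=20/197; mL=-1078/5713, mR=-4/29; mL+mR=-1866/5713 → advance -1; mR−mL=10/197 → turn +1·90°
n=3: pose=(-5,-4,N); sL=40/461, sR=8/65; mL=-4444/29965, mR=-40/461; mL+mR=-7044/29965 → advance -1; mR−mL=4/65 → turn +1·90°
n=4: pose=(-5,-5,W); sL=5/82, sR=5/68; mL=-545/5576, mR=-5/82; mL+mR=-885/5576 → advance -1; mR−mL=5/136 → turn +1·90°
n=5: pose=(-4,-5,S); sL=8/97, sR=40/613; mL=-6844/59461, mR=-8/97; mL+mR=-11748/59461 → advance -1; mR−mL=20/613 → turn +1·90°
n=6: pose=(-4,-4,E); sL=4/29, sR=20/197; mL=-1078/5713, mR=-4/29; mL+mR=-1866/5713 → advance -1; mR−mL=10/197 → turn +1·90°
n=7: pose=(-5,-4,N); sL=40/461, sR=8/65; mL=-4444/29965, mR=-40/461; mL+mR=-7044/29965 → advance -1; mR−mL=4/65 → turn +1·90°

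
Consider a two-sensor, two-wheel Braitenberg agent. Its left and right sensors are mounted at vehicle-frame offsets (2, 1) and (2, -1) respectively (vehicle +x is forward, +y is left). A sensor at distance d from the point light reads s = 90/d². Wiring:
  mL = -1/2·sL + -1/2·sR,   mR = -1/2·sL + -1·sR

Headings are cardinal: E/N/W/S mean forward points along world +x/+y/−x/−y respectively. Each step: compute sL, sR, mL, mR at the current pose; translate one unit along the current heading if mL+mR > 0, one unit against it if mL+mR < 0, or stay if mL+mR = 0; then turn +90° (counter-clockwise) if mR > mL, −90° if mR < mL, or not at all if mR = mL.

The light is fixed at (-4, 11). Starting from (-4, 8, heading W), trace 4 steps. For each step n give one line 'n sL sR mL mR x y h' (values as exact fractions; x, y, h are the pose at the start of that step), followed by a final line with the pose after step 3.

0 9/2 45/4 -63/8 -27/2 -4 8 W
1 90 18 -54 -63 -3 8 N
2 5 45/17 -65/17 -175/34 -3 7 E
3 90/37 90/37 -90/37 -135/37 -4 7 S
final -4 8 W

n=0: pose=(-4,8,W); sL=9/2, sR=45/4; mL=-63/8, mR=-27/2; mL+mR=-171/8 → advance -1; mR−mL=-45/8 → turn -1·90°
n=1: pose=(-3,8,N); sL=90, sR=18; mL=-54, mR=-63; mL+mR=-117 → advance -1; mR−mL=-9 → turn -1·90°
n=2: pose=(-3,7,E); sL=5, sR=45/17; mL=-65/17, mR=-175/34; mL+mR=-305/34 → advance -1; mR−mL=-45/34 → turn -1·90°
n=3: pose=(-4,7,S); sL=90/37, sR=90/37; mL=-90/37, mR=-135/37; mL+mR=-225/37 → advance -1; mR−mL=-45/37 → turn -1·90°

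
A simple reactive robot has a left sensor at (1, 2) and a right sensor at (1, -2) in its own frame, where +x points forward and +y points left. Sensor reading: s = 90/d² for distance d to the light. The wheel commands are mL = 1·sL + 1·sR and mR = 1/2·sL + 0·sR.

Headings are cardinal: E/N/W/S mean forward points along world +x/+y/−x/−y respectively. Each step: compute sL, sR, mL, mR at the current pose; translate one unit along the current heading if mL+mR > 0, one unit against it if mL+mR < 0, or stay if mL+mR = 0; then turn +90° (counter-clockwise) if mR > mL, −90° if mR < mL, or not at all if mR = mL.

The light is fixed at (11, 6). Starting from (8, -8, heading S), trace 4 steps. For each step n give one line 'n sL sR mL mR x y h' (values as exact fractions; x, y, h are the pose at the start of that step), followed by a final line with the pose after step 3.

0 45/113 9/25 2142/2825 45/226 8 -8 S
1 18/61 18/37 1764/2257 9/61 8 -9 W
2 45/116 9/20 243/290 45/232 7 -9 N
3 10/17 18/53 836/901 5/17 7 -8 E
final 8 -8 S

n=0: pose=(8,-8,S); sL=45/113, sR=9/25; mL=2142/2825, mR=45/226; mL+mR=5409/5650 → advance +1; mR−mL=-3159/5650 → turn -1·90°
n=1: pose=(8,-9,W); sL=18/61, sR=18/37; mL=1764/2257, mR=9/61; mL+mR=2097/2257 → advance +1; mR−mL=-1431/2257 → turn -1·90°
n=2: pose=(7,-9,N); sL=45/116, sR=9/20; mL=243/290, mR=45/232; mL+mR=1197/1160 → advance +1; mR−mL=-747/1160 → turn -1·90°
n=3: pose=(7,-8,E); sL=10/17, sR=18/53; mL=836/901, mR=5/17; mL+mR=1101/901 → advance +1; mR−mL=-571/901 → turn -1·90°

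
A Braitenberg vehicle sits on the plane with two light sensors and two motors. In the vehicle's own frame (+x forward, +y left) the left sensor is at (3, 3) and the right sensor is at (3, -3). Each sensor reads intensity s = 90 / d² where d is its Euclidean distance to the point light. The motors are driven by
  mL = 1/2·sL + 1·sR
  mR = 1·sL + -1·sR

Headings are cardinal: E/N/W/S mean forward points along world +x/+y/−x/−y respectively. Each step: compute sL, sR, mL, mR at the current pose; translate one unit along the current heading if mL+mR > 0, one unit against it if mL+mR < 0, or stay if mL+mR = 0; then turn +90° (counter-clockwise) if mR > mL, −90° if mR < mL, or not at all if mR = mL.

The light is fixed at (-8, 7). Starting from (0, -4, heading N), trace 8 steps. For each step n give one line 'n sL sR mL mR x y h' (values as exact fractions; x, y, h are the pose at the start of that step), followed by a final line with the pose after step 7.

0 90/89 18/37 3267/3293 1728/3293 0 -4 N
1 9/17 9/29 567/986 108/493 0 -3 E
2 90/313 18/41 7479/12833 -1944/12833 1 -3 S
3 45/116 9/10 1269/1160 -297/580 1 -4 W
4 90/89 18/37 3267/3293 1728/3293 0 -4 N
5 9/17 9/29 567/986 108/493 0 -3 E
6 90/313 18/41 7479/12833 -1944/12833 1 -3 S
7 45/116 9/10 1269/1160 -297/580 1 -4 W
final 0 -4 N

n=0: pose=(0,-4,N); sL=90/89, sR=18/37; mL=3267/3293, mR=1728/3293; mL+mR=135/89 → advance +1; mR−mL=-1539/3293 → turn -1·90°
n=1: pose=(0,-3,E); sL=9/17, sR=9/29; mL=567/986, mR=108/493; mL+mR=27/34 → advance +1; mR−mL=-351/986 → turn -1·90°
n=2: pose=(1,-3,S); sL=90/313, sR=18/41; mL=7479/12833, mR=-1944/12833; mL+mR=135/313 → advance +1; mR−mL=-9423/12833 → turn -1·90°
n=3: pose=(1,-4,W); sL=45/116, sR=9/10; mL=1269/1160, mR=-297/580; mL+mR=135/232 → advance +1; mR−mL=-1863/1160 → turn -1·90°
n=4: pose=(0,-4,N); sL=90/89, sR=18/37; mL=3267/3293, mR=1728/3293; mL+mR=135/89 → advance +1; mR−mL=-1539/3293 → turn -1·90°
n=5: pose=(0,-3,E); sL=9/17, sR=9/29; mL=567/986, mR=108/493; mL+mR=27/34 → advance +1; mR−mL=-351/986 → turn -1·90°
n=6: pose=(1,-3,S); sL=90/313, sR=18/41; mL=7479/12833, mR=-1944/12833; mL+mR=135/313 → advance +1; mR−mL=-9423/12833 → turn -1·90°
n=7: pose=(1,-4,W); sL=45/116, sR=9/10; mL=1269/1160, mR=-297/580; mL+mR=135/232 → advance +1; mR−mL=-1863/1160 → turn -1·90°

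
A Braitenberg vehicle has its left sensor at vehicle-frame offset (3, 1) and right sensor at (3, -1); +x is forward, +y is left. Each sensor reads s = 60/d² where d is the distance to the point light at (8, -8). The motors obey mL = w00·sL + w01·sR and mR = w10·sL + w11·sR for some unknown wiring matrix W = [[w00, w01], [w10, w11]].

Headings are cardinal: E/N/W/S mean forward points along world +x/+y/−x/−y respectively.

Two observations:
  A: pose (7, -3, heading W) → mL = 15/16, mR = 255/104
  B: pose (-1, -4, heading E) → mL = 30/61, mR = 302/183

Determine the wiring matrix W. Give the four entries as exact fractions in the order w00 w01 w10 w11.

obs A: pose=(7,-3,W) → sL=15/8, sR=15/13, mL=15/16, mR=255/104
obs B: pose=(-1,-4,E) → sL=60/61, sR=4/3, mL=30/61, mR=302/183
sensor matrix S = [[15/8, 15/13], [60/61, 4/3]]; det S = 2165/1586
solve [mL_A; mL_B] = S·[w00; w01] and [mR_A; mR_B] = S·[w10; w11]:
  w00 = 1/2, w01 = 0, w10 = 1, w11 = 1/2

1/2 0 1 1/2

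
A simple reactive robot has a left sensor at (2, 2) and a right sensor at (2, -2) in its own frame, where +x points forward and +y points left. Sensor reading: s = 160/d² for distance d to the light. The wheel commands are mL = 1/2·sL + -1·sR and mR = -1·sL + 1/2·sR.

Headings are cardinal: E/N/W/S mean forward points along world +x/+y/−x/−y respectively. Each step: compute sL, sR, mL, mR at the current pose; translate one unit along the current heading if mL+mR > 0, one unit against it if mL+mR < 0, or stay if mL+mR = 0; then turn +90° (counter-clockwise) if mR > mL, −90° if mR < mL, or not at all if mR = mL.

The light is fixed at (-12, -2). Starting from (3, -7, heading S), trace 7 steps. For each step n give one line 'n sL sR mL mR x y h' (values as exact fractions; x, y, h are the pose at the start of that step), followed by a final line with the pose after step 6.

0 80/169 80/109 -9160/18421 -1960/18421 3 -7 S
1 160/293 32/65 -4176/19045 -5712/19045 3 -6 E
2 40/73 8/9 -404/657 -68/657 2 -6 S
3 160/257 160/281 -18640/72217 -24400/72217 2 -5 E
4 16/25 80/73 -1416/1825 -168/1825 1 -5 S
5 32/45 160/241 -3344/10845 -4112/10845 1 -4 E
6 40/53 40/29 -1540/1537 -100/1537 0 -4 S
final 0 -3 E

n=0: pose=(3,-7,S); sL=80/169, sR=80/109; mL=-9160/18421, mR=-1960/18421; mL+mR=-11120/18421 → advance -1; mR−mL=7200/18421 → turn +1·90°
n=1: pose=(3,-6,E); sL=160/293, sR=32/65; mL=-4176/19045, mR=-5712/19045; mL+mR=-9888/19045 → advance -1; mR−mL=-1536/19045 → turn -1·90°
n=2: pose=(2,-6,S); sL=40/73, sR=8/9; mL=-404/657, mR=-68/657; mL+mR=-472/657 → advance -1; mR−mL=112/219 → turn +1·90°
n=3: pose=(2,-5,E); sL=160/257, sR=160/281; mL=-18640/72217, mR=-24400/72217; mL+mR=-43040/72217 → advance -1; mR−mL=-5760/72217 → turn -1·90°
n=4: pose=(1,-5,S); sL=16/25, sR=80/73; mL=-1416/1825, mR=-168/1825; mL+mR=-1584/1825 → advance -1; mR−mL=1248/1825 → turn +1·90°
n=5: pose=(1,-4,E); sL=32/45, sR=160/241; mL=-3344/10845, mR=-4112/10845; mL+mR=-7456/10845 → advance -1; mR−mL=-256/3615 → turn -1·90°
n=6: pose=(0,-4,S); sL=40/53, sR=40/29; mL=-1540/1537, mR=-100/1537; mL+mR=-1640/1537 → advance -1; mR−mL=1440/1537 → turn +1·90°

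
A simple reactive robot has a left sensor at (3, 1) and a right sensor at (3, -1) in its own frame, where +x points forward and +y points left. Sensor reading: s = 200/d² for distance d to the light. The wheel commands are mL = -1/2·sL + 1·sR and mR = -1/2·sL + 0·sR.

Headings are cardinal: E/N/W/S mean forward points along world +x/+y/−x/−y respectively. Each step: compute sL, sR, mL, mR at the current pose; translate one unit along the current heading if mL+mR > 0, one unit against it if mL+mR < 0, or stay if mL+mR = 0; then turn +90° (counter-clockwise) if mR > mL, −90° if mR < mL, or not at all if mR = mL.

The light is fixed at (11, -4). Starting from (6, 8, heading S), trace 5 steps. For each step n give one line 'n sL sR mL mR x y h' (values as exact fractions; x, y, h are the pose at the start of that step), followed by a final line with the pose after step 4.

n=0: pose=(6,8,S); sL=200/97, sR=200/117; mL=7700/11349, mR=-100/97; mL+mR=-4000/11349 → advance -1; mR−mL=-200/117 → turn -1·90°
n=1: pose=(6,9,W); sL=25/26, sR=10/13; mL=15/52, mR=-25/52; mL+mR=-5/26 → advance -1; mR−mL=-10/13 → turn -1·90°
n=2: pose=(7,9,N); sL=200/281, sR=40/53; mL=5940/14893, mR=-100/281; mL+mR=640/14893 → advance +1; mR−mL=-40/53 → turn -1·90°
n=3: pose=(7,10,E); sL=100/113, sR=20/17; mL=1410/1921, mR=-50/113; mL+mR=560/1921 → advance +1; mR−mL=-20/17 → turn -1·90°
n=4: pose=(8,10,S); sL=8/5, sR=200/137; mL=452/685, mR=-4/5; mL+mR=-96/685 → advance -1; mR−mL=-200/137 → turn -1·90°

0 200/97 200/117 7700/11349 -100/97 6 8 S
1 25/26 10/13 15/52 -25/52 6 9 W
2 200/281 40/53 5940/14893 -100/281 7 9 N
3 100/113 20/17 1410/1921 -50/113 7 10 E
4 8/5 200/137 452/685 -4/5 8 10 S
final 8 11 W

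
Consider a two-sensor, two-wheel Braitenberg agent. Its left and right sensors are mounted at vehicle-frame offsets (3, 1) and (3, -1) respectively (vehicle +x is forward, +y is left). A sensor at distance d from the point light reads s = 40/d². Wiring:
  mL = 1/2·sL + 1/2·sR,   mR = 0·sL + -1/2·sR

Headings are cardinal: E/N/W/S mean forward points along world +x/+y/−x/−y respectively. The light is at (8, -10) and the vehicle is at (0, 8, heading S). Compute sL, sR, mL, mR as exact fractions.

20/137 20/153 2900/20961 -10/153

left sensor world pos  = (1, 5); dL² = 274
right sensor world pos = (-1, 5); dR² = 306
sL = 40/274 = 20/137
sR = 40/306 = 20/153
mL = 1/2·sL + 1/2·sR = 2900/20961
mR = 0·sL + -1/2·sR = -10/153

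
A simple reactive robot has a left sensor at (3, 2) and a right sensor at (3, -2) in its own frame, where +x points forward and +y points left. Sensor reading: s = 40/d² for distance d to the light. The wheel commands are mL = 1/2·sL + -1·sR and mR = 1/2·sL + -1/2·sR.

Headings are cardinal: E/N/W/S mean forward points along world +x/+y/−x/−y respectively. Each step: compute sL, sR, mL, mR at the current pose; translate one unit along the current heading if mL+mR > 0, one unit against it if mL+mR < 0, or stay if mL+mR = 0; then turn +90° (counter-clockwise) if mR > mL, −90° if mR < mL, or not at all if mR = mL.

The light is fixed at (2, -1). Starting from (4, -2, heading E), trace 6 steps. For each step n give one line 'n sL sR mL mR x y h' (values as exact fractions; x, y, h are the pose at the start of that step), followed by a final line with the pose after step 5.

0 20/13 20/17 -90/221 40/221 4 -2 E
1 8 40/13 12/13 32/13 3 -2 N
2 5 5 -5/2 0 3 -1 W
3 8/5 40/9 -164/45 -64/45 4 -1 S
4 20/17 20/13 -210/221 -40/221 4 0 E
5 40/17 8/5 -36/85 32/85 3 0 N
final 3 -1 W

n=0: pose=(4,-2,E); sL=20/13, sR=20/17; mL=-90/221, mR=40/221; mL+mR=-50/221 → advance -1; mR−mL=10/17 → turn +1·90°
n=1: pose=(3,-2,N); sL=8, sR=40/13; mL=12/13, mR=32/13; mL+mR=44/13 → advance +1; mR−mL=20/13 → turn +1·90°
n=2: pose=(3,-1,W); sL=5, sR=5; mL=-5/2, mR=0; mL+mR=-5/2 → advance -1; mR−mL=5/2 → turn +1·90°
n=3: pose=(4,-1,S); sL=8/5, sR=40/9; mL=-164/45, mR=-64/45; mL+mR=-76/15 → advance -1; mR−mL=20/9 → turn +1·90°
n=4: pose=(4,0,E); sL=20/17, sR=20/13; mL=-210/221, mR=-40/221; mL+mR=-250/221 → advance -1; mR−mL=10/13 → turn +1·90°
n=5: pose=(3,0,N); sL=40/17, sR=8/5; mL=-36/85, mR=32/85; mL+mR=-4/85 → advance -1; mR−mL=4/5 → turn +1·90°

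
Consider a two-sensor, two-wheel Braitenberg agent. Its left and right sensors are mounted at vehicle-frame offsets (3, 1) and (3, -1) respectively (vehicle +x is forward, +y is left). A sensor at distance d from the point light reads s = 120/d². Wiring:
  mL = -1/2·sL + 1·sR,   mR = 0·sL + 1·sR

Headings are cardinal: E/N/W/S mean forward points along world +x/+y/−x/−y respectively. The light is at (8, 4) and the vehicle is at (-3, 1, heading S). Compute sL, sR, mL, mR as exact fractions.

left sensor world pos  = (-2, -2); dL² = 136
right sensor world pos = (-4, -2); dR² = 180
sL = 120/136 = 15/17
sR = 120/180 = 2/3
mL = -1/2·sL + 1·sR = 23/102
mR = 0·sL + 1·sR = 2/3

15/17 2/3 23/102 2/3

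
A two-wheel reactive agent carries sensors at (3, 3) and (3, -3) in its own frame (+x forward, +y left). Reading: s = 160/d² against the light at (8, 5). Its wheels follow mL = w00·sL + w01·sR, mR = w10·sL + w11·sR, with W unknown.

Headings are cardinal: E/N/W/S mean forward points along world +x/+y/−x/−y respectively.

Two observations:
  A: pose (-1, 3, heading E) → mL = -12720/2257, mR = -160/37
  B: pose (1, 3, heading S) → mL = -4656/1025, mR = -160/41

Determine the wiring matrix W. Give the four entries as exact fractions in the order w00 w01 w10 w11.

-1 -1/2 -1 0

obs A: pose=(-1,3,E) → sL=160/37, sR=160/61, mL=-12720/2257, mR=-160/37
obs B: pose=(1,3,S) → sL=160/41, sR=32/25, mL=-4656/1025, mR=-160/41
sensor matrix S = [[160/37, 160/61], [160/41, 32/25]]; det S = -2174976/462685
solve [mL_A; mL_B] = S·[w00; w01] and [mR_A; mR_B] = S·[w10; w11]:
  w00 = -1, w01 = -1/2, w10 = -1, w11 = 0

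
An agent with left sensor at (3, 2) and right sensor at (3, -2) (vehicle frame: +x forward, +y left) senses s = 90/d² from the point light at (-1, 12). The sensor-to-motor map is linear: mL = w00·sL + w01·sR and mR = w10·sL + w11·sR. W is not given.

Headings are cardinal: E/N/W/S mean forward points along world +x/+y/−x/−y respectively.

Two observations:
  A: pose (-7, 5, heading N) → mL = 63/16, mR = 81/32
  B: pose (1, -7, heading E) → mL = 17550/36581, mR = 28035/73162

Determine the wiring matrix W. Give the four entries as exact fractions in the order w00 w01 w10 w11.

1 1 1 1/2

obs A: pose=(-7,5,N) → sL=9/8, sR=45/16, mL=63/16, mR=81/32
obs B: pose=(1,-7,E) → sL=45/157, sR=45/233, mL=17550/36581, mR=28035/73162
sensor matrix S = [[9/8, 45/16], [45/157, 45/233]]; det S = -344655/585296
solve [mL_A; mL_B] = S·[w00; w01] and [mR_A; mR_B] = S·[w10; w11]:
  w00 = 1, w01 = 1, w10 = 1, w11 = 1/2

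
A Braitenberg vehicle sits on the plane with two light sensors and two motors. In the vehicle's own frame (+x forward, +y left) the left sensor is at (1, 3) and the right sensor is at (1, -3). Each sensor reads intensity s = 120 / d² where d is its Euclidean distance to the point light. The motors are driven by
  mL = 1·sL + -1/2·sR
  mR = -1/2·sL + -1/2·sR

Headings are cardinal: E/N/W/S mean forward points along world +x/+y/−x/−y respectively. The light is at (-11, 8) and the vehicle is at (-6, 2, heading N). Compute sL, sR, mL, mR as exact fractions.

left sensor world pos  = (-9, 3); dL² = 29
right sensor world pos = (-3, 3); dR² = 89
sL = 120/29 = 120/29
sR = 120/89 = 120/89
mL = 1·sL + -1/2·sR = 8940/2581
mR = -1/2·sL + -1/2·sR = -7080/2581

120/29 120/89 8940/2581 -7080/2581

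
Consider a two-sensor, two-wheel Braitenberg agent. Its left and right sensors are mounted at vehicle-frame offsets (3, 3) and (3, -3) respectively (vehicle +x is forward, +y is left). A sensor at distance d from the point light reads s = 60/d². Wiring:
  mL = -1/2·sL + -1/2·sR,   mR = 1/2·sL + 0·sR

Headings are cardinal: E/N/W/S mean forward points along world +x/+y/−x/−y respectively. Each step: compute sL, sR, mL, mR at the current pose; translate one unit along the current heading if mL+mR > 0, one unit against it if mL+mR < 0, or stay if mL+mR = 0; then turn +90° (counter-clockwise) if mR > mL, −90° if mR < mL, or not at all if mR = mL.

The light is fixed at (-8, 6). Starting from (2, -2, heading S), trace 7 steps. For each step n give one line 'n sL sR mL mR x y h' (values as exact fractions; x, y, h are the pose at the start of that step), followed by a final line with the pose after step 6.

n=0: pose=(2,-2,S); sL=6/29, sR=6/17; mL=-138/493, mR=3/29; mL+mR=-3/17 → advance -1; mR−mL=189/493 → turn +1·90°
n=1: pose=(2,-1,E); sL=12/37, sR=60/269; mL=-2724/9953, mR=6/37; mL+mR=-30/269 → advance -1; mR−mL=4338/9953 → turn +1·90°
n=2: pose=(1,-1,N); sL=15/13, sR=3/8; mL=-159/208, mR=15/26; mL+mR=-3/16 → advance -1; mR−mL=279/208 → turn +1·90°
n=3: pose=(1,-2,W); sL=60/157, sR=60/61; mL=-6540/9577, mR=30/157; mL+mR=-30/61 → advance -1; mR−mL=8370/9577 → turn +1·90°
n=4: pose=(2,-2,S); sL=6/29, sR=6/17; mL=-138/493, mR=3/29; mL+mR=-3/17 → advance -1; mR−mL=189/493 → turn +1·90°
n=5: pose=(2,-1,E); sL=12/37, sR=60/269; mL=-2724/9953, mR=6/37; mL+mR=-30/269 → advance -1; mR−mL=4338/9953 → turn +1·90°
n=6: pose=(1,-1,N); sL=15/13, sR=3/8; mL=-159/208, mR=15/26; mL+mR=-3/16 → advance -1; mR−mL=279/208 → turn +1·90°

0 6/29 6/17 -138/493 3/29 2 -2 S
1 12/37 60/269 -2724/9953 6/37 2 -1 E
2 15/13 3/8 -159/208 15/26 1 -1 N
3 60/157 60/61 -6540/9577 30/157 1 -2 W
4 6/29 6/17 -138/493 3/29 2 -2 S
5 12/37 60/269 -2724/9953 6/37 2 -1 E
6 15/13 3/8 -159/208 15/26 1 -1 N
final 1 -2 W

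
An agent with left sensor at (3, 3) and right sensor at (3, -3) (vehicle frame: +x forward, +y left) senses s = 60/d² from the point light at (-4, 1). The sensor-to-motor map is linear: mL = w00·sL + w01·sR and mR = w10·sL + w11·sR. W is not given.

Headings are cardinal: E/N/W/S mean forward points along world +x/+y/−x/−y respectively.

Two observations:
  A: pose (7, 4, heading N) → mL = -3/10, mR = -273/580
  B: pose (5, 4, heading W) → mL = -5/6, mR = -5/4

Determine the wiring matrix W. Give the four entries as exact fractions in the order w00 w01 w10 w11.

obs A: pose=(7,4,N) → sL=3/5, sR=15/58, mL=-3/10, mR=-273/580
obs B: pose=(5,4,W) → sL=5/3, sR=5/6, mL=-5/6, mR=-5/4
sensor matrix S = [[3/5, 15/58], [5/3, 5/6]]; det S = 2/29
solve [mL_A; mL_B] = S·[w00; w01] and [mR_A; mR_B] = S·[w10; w11]:
  w00 = -1/2, w01 = 0, w10 = -1, w11 = 1/2

-1/2 0 -1 1/2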